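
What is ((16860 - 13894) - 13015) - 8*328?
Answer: -12673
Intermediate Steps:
((16860 - 13894) - 13015) - 8*328 = (2966 - 13015) - 2624 = -10049 - 2624 = -12673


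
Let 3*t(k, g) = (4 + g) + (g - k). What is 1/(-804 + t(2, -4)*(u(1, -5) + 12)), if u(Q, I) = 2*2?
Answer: -1/836 ≈ -0.0011962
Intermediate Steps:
u(Q, I) = 4
t(k, g) = 4/3 - k/3 + 2*g/3 (t(k, g) = ((4 + g) + (g - k))/3 = (4 - k + 2*g)/3 = 4/3 - k/3 + 2*g/3)
1/(-804 + t(2, -4)*(u(1, -5) + 12)) = 1/(-804 + (4/3 - 1/3*2 + (2/3)*(-4))*(4 + 12)) = 1/(-804 + (4/3 - 2/3 - 8/3)*16) = 1/(-804 - 2*16) = 1/(-804 - 32) = 1/(-836) = -1/836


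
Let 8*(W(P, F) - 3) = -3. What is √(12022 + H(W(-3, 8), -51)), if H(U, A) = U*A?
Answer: √190210/4 ≈ 109.03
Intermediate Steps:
W(P, F) = 21/8 (W(P, F) = 3 + (⅛)*(-3) = 3 - 3/8 = 21/8)
H(U, A) = A*U
√(12022 + H(W(-3, 8), -51)) = √(12022 - 51*21/8) = √(12022 - 1071/8) = √(95105/8) = √190210/4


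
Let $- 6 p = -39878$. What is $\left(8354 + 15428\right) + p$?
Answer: $\frac{91285}{3} \approx 30428.0$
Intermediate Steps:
$p = \frac{19939}{3}$ ($p = \left(- \frac{1}{6}\right) \left(-39878\right) = \frac{19939}{3} \approx 6646.3$)
$\left(8354 + 15428\right) + p = \left(8354 + 15428\right) + \frac{19939}{3} = 23782 + \frac{19939}{3} = \frac{91285}{3}$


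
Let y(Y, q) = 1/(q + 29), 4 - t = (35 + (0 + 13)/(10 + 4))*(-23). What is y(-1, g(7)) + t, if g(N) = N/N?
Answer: 87191/105 ≈ 830.39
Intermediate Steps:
g(N) = 1
t = 11625/14 (t = 4 - (35 + (0 + 13)/(10 + 4))*(-23) = 4 - (35 + 13/14)*(-23) = 4 - 503*(-23)/14 = 4 - 1*(-11569/14) = 4 + 11569/14 = 11625/14 ≈ 830.36)
y(Y, q) = 1/(29 + q)
y(-1, g(7)) + t = 1/(29 + 1) + 11625/14 = 1/30 + 11625/14 = 87191/105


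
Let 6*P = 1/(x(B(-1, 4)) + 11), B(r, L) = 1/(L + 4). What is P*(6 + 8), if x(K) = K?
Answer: 56/267 ≈ 0.20974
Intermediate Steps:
B(r, L) = 1/(4 + L)
P = 4/267 (P = 1/(6*(1/(4 + 4) + 11)) = 1/(6*(1/8 + 11)) = 1/(6*(⅛ + 11)) = 1/(6*(89/8)) = (⅙)*(8/89) = 4/267 ≈ 0.014981)
P*(6 + 8) = 4*(6 + 8)/267 = (4/267)*14 = 56/267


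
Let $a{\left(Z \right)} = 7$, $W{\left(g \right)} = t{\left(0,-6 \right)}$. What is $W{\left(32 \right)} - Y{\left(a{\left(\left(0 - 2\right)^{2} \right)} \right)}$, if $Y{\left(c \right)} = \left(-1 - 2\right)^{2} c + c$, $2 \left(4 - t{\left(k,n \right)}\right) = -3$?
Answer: $- \frac{129}{2} \approx -64.5$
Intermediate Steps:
$t{\left(k,n \right)} = \frac{11}{2}$ ($t{\left(k,n \right)} = 4 - - \frac{3}{2} = 4 + \frac{3}{2} = \frac{11}{2}$)
$W{\left(g \right)} = \frac{11}{2}$
$Y{\left(c \right)} = 10 c$ ($Y{\left(c \right)} = \left(-3\right)^{2} c + c = 9 c + c = 10 c$)
$W{\left(32 \right)} - Y{\left(a{\left(\left(0 - 2\right)^{2} \right)} \right)} = \frac{11}{2} - 10 \cdot 7 = \frac{11}{2} - 70 = - \frac{129}{2}$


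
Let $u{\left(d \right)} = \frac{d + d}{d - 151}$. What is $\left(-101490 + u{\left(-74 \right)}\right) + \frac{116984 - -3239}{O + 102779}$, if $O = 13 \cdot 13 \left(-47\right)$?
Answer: $- \frac{721854227699}{7112700} \approx -1.0149 \cdot 10^{5}$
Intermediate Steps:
$u{\left(d \right)} = \frac{2 d}{-151 + d}$
$O = -7943$ ($O = 169 \left(-47\right) = -7943$)
$\left(-101490 + u{\left(-74 \right)}\right) + \frac{116984 - -3239}{O + 102779} = \left(-101490 + 2 \left(-74\right) \frac{1}{-151 - 74}\right) + \frac{116984 - -3239}{-7943 + 102779} = \left(-101490 + 2 \left(-74\right) \frac{1}{-225}\right) + \frac{116984 + 3239}{94836} = \left(-101490 + 2 \left(-74\right) \left(- \frac{1}{225}\right)\right) + 120223 \cdot \frac{1}{94836} = \left(-101490 + \frac{148}{225}\right) + \frac{120223}{94836} = - \frac{22835102}{225} + \frac{120223}{94836} = - \frac{721854227699}{7112700}$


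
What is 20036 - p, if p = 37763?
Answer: -17727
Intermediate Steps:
20036 - p = 20036 - 1*37763 = 20036 - 37763 = -17727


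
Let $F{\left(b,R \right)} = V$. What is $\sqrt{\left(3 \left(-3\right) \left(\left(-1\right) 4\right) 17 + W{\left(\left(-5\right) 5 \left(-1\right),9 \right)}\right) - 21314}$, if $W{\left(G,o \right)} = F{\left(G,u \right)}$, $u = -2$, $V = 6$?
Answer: $2 i \sqrt{5174} \approx 143.86 i$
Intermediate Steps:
$F{\left(b,R \right)} = 6$
$W{\left(G,o \right)} = 6$
$\sqrt{\left(3 \left(-3\right) \left(\left(-1\right) 4\right) 17 + W{\left(\left(-5\right) 5 \left(-1\right),9 \right)}\right) - 21314} = \sqrt{\left(3 \left(-3\right) \left(\left(-1\right) 4\right) 17 + 6\right) - 21314} = \sqrt{\left(\left(-9\right) \left(-4\right) 17 + 6\right) - 21314} = \sqrt{\left(36 \cdot 17 + 6\right) - 21314} = \sqrt{\left(612 + 6\right) - 21314} = \sqrt{618 - 21314} = \sqrt{-20696} = 2 i \sqrt{5174}$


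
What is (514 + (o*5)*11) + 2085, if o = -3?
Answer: 2434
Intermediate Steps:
(514 + (o*5)*11) + 2085 = (514 - 3*5*11) + 2085 = (514 - 15*11) + 2085 = (514 - 165) + 2085 = 349 + 2085 = 2434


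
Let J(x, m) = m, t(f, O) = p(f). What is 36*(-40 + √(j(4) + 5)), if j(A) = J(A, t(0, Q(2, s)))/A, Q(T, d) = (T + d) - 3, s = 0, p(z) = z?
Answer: -1440 + 36*√5 ≈ -1359.5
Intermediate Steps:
Q(T, d) = -3 + T + d
t(f, O) = f
j(A) = 0 (j(A) = 0/A = 0)
36*(-40 + √(j(4) + 5)) = 36*(-40 + √(0 + 5)) = 36*(-40 + √5) = -1440 + 36*√5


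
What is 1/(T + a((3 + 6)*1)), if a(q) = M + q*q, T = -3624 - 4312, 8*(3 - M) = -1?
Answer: -8/62815 ≈ -0.00012736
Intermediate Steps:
M = 25/8 (M = 3 - 1/8*(-1) = 3 + 1/8 = 25/8 ≈ 3.1250)
T = -7936
a(q) = 25/8 + q**2 (a(q) = 25/8 + q*q = 25/8 + q**2)
1/(T + a((3 + 6)*1)) = 1/(-7936 + (25/8 + ((3 + 6)*1)**2)) = 1/(-7936 + (25/8 + (9*1)**2)) = 1/(-7936 + (25/8 + 9**2)) = 1/(-7936 + (25/8 + 81)) = 1/(-7936 + 673/8) = 1/(-62815/8) = -8/62815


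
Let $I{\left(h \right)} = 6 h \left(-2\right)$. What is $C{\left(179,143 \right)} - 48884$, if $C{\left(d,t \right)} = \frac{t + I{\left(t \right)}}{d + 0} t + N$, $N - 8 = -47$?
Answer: $- \frac{8982156}{179} \approx -50180.0$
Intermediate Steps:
$I{\left(h \right)} = - 12 h$
$N = -39$ ($N = 8 - 47 = -39$)
$C{\left(d,t \right)} = -39 - \frac{11 t^{2}}{d}$ ($C{\left(d,t \right)} = \frac{t - 12 t}{d + 0} t - 39 = \frac{\left(-11\right) t}{d} t - 39 = - \frac{11 t}{d} t - 39 = - \frac{11 t^{2}}{d} - 39 = -39 - \frac{11 t^{2}}{d}$)
$C{\left(179,143 \right)} - 48884 = \left(-39 - \frac{11 \cdot 143^{2}}{179}\right) - 48884 = \left(-39 - \frac{11}{179} \cdot 20449\right) - 48884 = \left(-39 - \frac{224939}{179}\right) - 48884 = - \frac{231920}{179} - 48884 = - \frac{8982156}{179}$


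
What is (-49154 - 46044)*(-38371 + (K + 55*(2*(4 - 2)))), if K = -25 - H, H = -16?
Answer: 3632755680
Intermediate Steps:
K = -9 (K = -25 - 1*(-16) = -25 + 16 = -9)
(-49154 - 46044)*(-38371 + (K + 55*(2*(4 - 2)))) = (-49154 - 46044)*(-38371 + (-9 + 55*(2*(4 - 2)))) = -95198*(-38371 + (-9 + 55*(2*2))) = -95198*(-38371 + (-9 + 55*4)) = -95198*(-38371 + (-9 + 220)) = -95198*(-38371 + 211) = -95198*(-38160) = 3632755680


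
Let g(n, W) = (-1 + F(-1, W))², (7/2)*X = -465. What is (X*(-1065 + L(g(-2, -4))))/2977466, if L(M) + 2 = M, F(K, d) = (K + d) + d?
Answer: 449655/10421131 ≈ 0.043148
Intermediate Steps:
X = -930/7 (X = (2/7)*(-465) = -930/7 ≈ -132.86)
F(K, d) = K + 2*d
g(n, W) = (-2 + 2*W)² (g(n, W) = (-1 + (-1 + 2*W))² = (-2 + 2*W)²)
L(M) = -2 + M
(X*(-1065 + L(g(-2, -4))))/2977466 = -930*(-1065 + (-2 + 4*(-1 - 4)²))/7/2977466 = -930*(-1065 + (-2 + 4*(-5)²))/7*(1/2977466) = -930*(-1065 + (-2 + 4*25))/7*(1/2977466) = -930*(-1065 + (-2 + 100))/7*(1/2977466) = -930*(-1065 + 98)/7*(1/2977466) = -930/7*(-967)*(1/2977466) = (899310/7)*(1/2977466) = 449655/10421131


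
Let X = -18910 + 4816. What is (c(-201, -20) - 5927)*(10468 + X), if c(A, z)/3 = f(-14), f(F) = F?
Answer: 21643594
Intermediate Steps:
c(A, z) = -42 (c(A, z) = 3*(-14) = -42)
X = -14094
(c(-201, -20) - 5927)*(10468 + X) = (-42 - 5927)*(10468 - 14094) = -5969*(-3626) = 21643594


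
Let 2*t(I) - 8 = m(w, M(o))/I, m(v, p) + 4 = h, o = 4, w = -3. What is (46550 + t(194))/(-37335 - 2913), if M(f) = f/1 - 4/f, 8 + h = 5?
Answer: -18062945/15616224 ≈ -1.1567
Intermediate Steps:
h = -3 (h = -8 + 5 = -3)
M(f) = f - 4/f (M(f) = f*1 - 4/f = f - 4/f)
m(v, p) = -7 (m(v, p) = -4 - 3 = -7)
t(I) = 4 - 7/(2*I) (t(I) = 4 + (-7/I)/2 = 4 - 7/(2*I))
(46550 + t(194))/(-37335 - 2913) = (46550 + (4 - 7/2/194))/(-37335 - 2913) = (46550 + (4 - 7/2*1/194))/(-40248) = (46550 + (4 - 7/388))*(-1/40248) = (46550 + 1545/388)*(-1/40248) = (18062945/388)*(-1/40248) = -18062945/15616224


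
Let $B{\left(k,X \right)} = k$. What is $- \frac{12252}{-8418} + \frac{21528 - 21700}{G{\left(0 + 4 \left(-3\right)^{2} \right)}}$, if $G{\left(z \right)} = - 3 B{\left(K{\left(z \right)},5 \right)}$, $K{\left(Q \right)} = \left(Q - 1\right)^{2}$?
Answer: $\frac{7745666}{5156025} \approx 1.5023$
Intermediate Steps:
$K{\left(Q \right)} = \left(-1 + Q\right)^{2}$
$G{\left(z \right)} = - 3 \left(-1 + z\right)^{2}$
$- \frac{12252}{-8418} + \frac{21528 - 21700}{G{\left(0 + 4 \left(-3\right)^{2} \right)}} = - \frac{12252}{-8418} + \frac{21528 - 21700}{\left(-3\right) \left(-1 + \left(0 + 4 \left(-3\right)^{2}\right)\right)^{2}} = \left(-12252\right) \left(- \frac{1}{8418}\right) - \frac{172}{\left(-3\right) \left(-1 + \left(0 + 4 \cdot 9\right)\right)^{2}} = \frac{2042}{1403} - \frac{172}{\left(-3\right) \left(-1 + \left(0 + 36\right)\right)^{2}} = \frac{2042}{1403} - \frac{172}{\left(-3\right) \left(-1 + 36\right)^{2}} = \frac{2042}{1403} - \frac{172}{\left(-3\right) 35^{2}} = \frac{2042}{1403} - \frac{172}{\left(-3\right) 1225} = \frac{2042}{1403} - \frac{172}{-3675} = \frac{2042}{1403} - - \frac{172}{3675} = \frac{2042}{1403} + \frac{172}{3675} = \frac{7745666}{5156025}$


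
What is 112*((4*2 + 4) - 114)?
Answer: -11424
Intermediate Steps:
112*((4*2 + 4) - 114) = 112*((8 + 4) - 114) = 112*(12 - 114) = 112*(-102) = -11424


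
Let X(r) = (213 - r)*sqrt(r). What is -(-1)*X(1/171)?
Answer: 36422*sqrt(19)/9747 ≈ 16.288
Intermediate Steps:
X(r) = sqrt(r)*(213 - r)
-(-1)*X(1/171) = -(-1)*sqrt(1/171)*(213 - 1/171) = -(-1)*sqrt(1/171)*(213 - 1*1/171) = -(-1)*(sqrt(19)/57)*(213 - 1/171) = -(-1)*(sqrt(19)/57)*(36422/171) = -(-1)*36422*sqrt(19)/9747 = -(-36422)*sqrt(19)/9747 = 36422*sqrt(19)/9747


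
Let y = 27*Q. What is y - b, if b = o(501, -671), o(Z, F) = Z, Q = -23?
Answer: -1122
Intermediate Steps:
b = 501
y = -621 (y = 27*(-23) = -621)
y - b = -621 - 1*501 = -621 - 501 = -1122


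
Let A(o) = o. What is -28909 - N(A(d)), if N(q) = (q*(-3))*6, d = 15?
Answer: -28639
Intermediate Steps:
N(q) = -18*q (N(q) = -3*q*6 = -18*q)
-28909 - N(A(d)) = -28909 - (-18)*15 = -28909 - 1*(-270) = -28909 + 270 = -28639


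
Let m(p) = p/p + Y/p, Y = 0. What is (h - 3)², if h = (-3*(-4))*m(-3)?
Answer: 81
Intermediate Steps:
m(p) = 1 (m(p) = p/p + 0/p = 1 + 0 = 1)
h = 12 (h = -3*(-4)*1 = 12*1 = 12)
(h - 3)² = (12 - 3)² = 9² = 81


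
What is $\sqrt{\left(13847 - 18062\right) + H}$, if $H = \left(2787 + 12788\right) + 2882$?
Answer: $\sqrt{14242} \approx 119.34$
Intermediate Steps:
$H = 18457$ ($H = 15575 + 2882 = 18457$)
$\sqrt{\left(13847 - 18062\right) + H} = \sqrt{\left(13847 - 18062\right) + 18457} = \sqrt{-4215 + 18457} = \sqrt{14242}$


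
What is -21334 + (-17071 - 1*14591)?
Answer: -52996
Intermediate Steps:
-21334 + (-17071 - 1*14591) = -21334 + (-17071 - 14591) = -21334 - 31662 = -52996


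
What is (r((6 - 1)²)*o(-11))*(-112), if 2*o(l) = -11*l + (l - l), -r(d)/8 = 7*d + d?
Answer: 10841600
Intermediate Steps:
r(d) = -64*d (r(d) = -8*(7*d + d) = -64*d)
o(l) = -11*l/2 (o(l) = (-11*l + (l - l))/2 = (-11*l + 0)/2 = (-11*l)/2 = -11*l/2)
(r((6 - 1)²)*o(-11))*(-112) = ((-64*(6 - 1)²)*(-11/2*(-11)))*(-112) = (-64*5²*(121/2))*(-112) = (-64*25*(121/2))*(-112) = -1600*121/2*(-112) = -96800*(-112) = 10841600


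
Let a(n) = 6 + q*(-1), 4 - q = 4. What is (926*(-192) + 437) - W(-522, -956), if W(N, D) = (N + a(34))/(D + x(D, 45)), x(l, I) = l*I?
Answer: -1949840999/10994 ≈ -1.7736e+5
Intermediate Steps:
q = 0 (q = 4 - 1*4 = 4 - 4 = 0)
a(n) = 6 (a(n) = 6 + 0*(-1) = 6 + 0 = 6)
x(l, I) = I*l
W(N, D) = (6 + N)/(46*D) (W(N, D) = (N + 6)/(D + 45*D) = (6 + N)/((46*D)) = (6 + N)*(1/(46*D)) = (6 + N)/(46*D))
(926*(-192) + 437) - W(-522, -956) = (926*(-192) + 437) - (6 - 522)/(46*(-956)) = (-177792 + 437) - (-1)*(-516)/(46*956) = -177355 - 1*129/10994 = -177355 - 129/10994 = -1949840999/10994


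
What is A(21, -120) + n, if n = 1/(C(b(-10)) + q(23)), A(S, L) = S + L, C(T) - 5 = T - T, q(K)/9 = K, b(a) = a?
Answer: -20987/212 ≈ -98.995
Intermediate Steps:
q(K) = 9*K
C(T) = 5 (C(T) = 5 + (T - T) = 5 + 0 = 5)
A(S, L) = L + S
n = 1/212 (n = 1/(5 + 9*23) = 1/(5 + 207) = 1/212 ≈ 0.0047170)
A(21, -120) + n = (-120 + 21) + 1/212 = -99 + 1/212 = -20987/212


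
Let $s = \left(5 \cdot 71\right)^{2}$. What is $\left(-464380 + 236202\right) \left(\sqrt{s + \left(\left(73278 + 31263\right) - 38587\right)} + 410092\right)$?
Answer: $-93573972376 - 684534 \sqrt{21331} \approx -9.3674 \cdot 10^{10}$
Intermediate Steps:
$s = 126025$ ($s = 355^{2} = 126025$)
$\left(-464380 + 236202\right) \left(\sqrt{s + \left(\left(73278 + 31263\right) - 38587\right)} + 410092\right) = \left(-464380 + 236202\right) \left(\sqrt{126025 + \left(\left(73278 + 31263\right) - 38587\right)} + 410092\right) = - 228178 \left(\sqrt{126025 + \left(104541 - 38587\right)} + 410092\right) = - 228178 \left(\sqrt{126025 + 65954} + 410092\right) = - 228178 \left(\sqrt{191979} + 410092\right) = - 228178 \left(3 \sqrt{21331} + 410092\right) = - 228178 \left(410092 + 3 \sqrt{21331}\right) = -93573972376 - 684534 \sqrt{21331}$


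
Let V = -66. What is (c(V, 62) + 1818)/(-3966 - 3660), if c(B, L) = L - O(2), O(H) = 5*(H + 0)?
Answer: -935/3813 ≈ -0.24521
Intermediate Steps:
O(H) = 5*H
c(B, L) = -10 + L (c(B, L) = L - 5*2 = L - 1*10 = L - 10 = -10 + L)
(c(V, 62) + 1818)/(-3966 - 3660) = ((-10 + 62) + 1818)/(-3966 - 3660) = (52 + 1818)/(-7626) = 1870*(-1/7626) = -935/3813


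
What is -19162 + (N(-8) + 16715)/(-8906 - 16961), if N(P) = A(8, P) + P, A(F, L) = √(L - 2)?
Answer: -495680161/25867 - I*√10/25867 ≈ -19163.0 - 0.00012225*I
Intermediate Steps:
A(F, L) = √(-2 + L)
N(P) = P + √(-2 + P) (N(P) = √(-2 + P) + P = P + √(-2 + P))
-19162 + (N(-8) + 16715)/(-8906 - 16961) = -19162 + ((-8 + √(-2 - 8)) + 16715)/(-8906 - 16961) = -19162 + ((-8 + √(-10)) + 16715)/(-25867) = -19162 + ((-8 + I*√10) + 16715)*(-1/25867) = -19162 + (16707 + I*√10)*(-1/25867) = -19162 + (-16707/25867 - I*√10/25867) = -495680161/25867 - I*√10/25867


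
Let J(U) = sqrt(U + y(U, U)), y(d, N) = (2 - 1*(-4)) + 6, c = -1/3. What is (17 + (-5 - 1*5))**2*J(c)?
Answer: 49*sqrt(105)/3 ≈ 167.37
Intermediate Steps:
c = -1/3 (c = -1*1/3 = -1/3 ≈ -0.33333)
y(d, N) = 12 (y(d, N) = (2 + 4) + 6 = 6 + 6 = 12)
J(U) = sqrt(12 + U) (J(U) = sqrt(U + 12) = sqrt(12 + U))
(17 + (-5 - 1*5))**2*J(c) = (17 + (-5 - 1*5))**2*sqrt(12 - 1/3) = (17 + (-5 - 5))**2*sqrt(35/3) = (17 - 10)**2*(sqrt(105)/3) = 7**2*(sqrt(105)/3) = 49*(sqrt(105)/3) = 49*sqrt(105)/3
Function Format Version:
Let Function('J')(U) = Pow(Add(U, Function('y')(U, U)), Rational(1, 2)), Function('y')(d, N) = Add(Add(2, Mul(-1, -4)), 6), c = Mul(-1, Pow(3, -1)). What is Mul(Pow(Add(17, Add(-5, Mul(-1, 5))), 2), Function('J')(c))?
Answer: Mul(Rational(49, 3), Pow(105, Rational(1, 2))) ≈ 167.37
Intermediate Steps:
c = Rational(-1, 3) (c = Mul(-1, Rational(1, 3)) = Rational(-1, 3) ≈ -0.33333)
Function('y')(d, N) = 12 (Function('y')(d, N) = Add(Add(2, 4), 6) = Add(6, 6) = 12)
Function('J')(U) = Pow(Add(12, U), Rational(1, 2)) (Function('J')(U) = Pow(Add(U, 12), Rational(1, 2)) = Pow(Add(12, U), Rational(1, 2)))
Mul(Pow(Add(17, Add(-5, Mul(-1, 5))), 2), Function('J')(c)) = Mul(Pow(Add(17, Add(-5, Mul(-1, 5))), 2), Pow(Add(12, Rational(-1, 3)), Rational(1, 2))) = Mul(Pow(Add(17, Add(-5, -5)), 2), Pow(Rational(35, 3), Rational(1, 2))) = Mul(Pow(Add(17, -10), 2), Mul(Rational(1, 3), Pow(105, Rational(1, 2)))) = Mul(Pow(7, 2), Mul(Rational(1, 3), Pow(105, Rational(1, 2)))) = Mul(49, Mul(Rational(1, 3), Pow(105, Rational(1, 2)))) = Mul(Rational(49, 3), Pow(105, Rational(1, 2)))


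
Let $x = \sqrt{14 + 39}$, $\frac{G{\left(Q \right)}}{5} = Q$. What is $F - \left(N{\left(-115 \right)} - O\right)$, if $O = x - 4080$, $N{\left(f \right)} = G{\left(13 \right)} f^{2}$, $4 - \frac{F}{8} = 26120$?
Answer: $-1072633 + \sqrt{53} \approx -1.0726 \cdot 10^{6}$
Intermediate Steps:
$F = -208928$ ($F = 32 - 208960 = -208928$)
$G{\left(Q \right)} = 5 Q$
$x = \sqrt{53} \approx 7.2801$
$N{\left(f \right)} = 65 f^{2}$ ($N{\left(f \right)} = 5 \cdot 13 f^{2} = 65 f^{2}$)
$O = -4080 + \sqrt{53}$ ($O = \sqrt{53} - 4080 = -4080 + \sqrt{53} \approx -4072.7$)
$F - \left(N{\left(-115 \right)} - O\right) = -208928 - \left(65 \left(-115\right)^{2} - \left(-4080 + \sqrt{53}\right)\right) = -208928 - \left(65 \cdot 13225 + \left(4080 - \sqrt{53}\right)\right) = -208928 - \left(859625 + \left(4080 - \sqrt{53}\right)\right) = -208928 - \left(863705 - \sqrt{53}\right) = -1072633 + \sqrt{53}$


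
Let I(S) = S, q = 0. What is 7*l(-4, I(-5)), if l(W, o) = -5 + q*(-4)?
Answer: -35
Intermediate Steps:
l(W, o) = -5 (l(W, o) = -5 + 0*(-4) = -5 + 0 = -5)
7*l(-4, I(-5)) = 7*(-5) = -35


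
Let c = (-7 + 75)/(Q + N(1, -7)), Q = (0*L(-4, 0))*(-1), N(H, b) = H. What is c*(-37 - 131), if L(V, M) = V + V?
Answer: -11424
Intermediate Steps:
L(V, M) = 2*V
Q = 0 (Q = (0*(2*(-4)))*(-1) = (0*(-8))*(-1) = 0*(-1) = 0)
c = 68 (c = (-7 + 75)/(0 + 1) = 68/1 = 68*1 = 68)
c*(-37 - 131) = 68*(-37 - 131) = 68*(-168) = -11424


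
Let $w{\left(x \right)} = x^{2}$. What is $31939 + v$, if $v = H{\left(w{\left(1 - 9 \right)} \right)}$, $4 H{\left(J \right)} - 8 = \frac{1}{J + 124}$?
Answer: $\frac{24019633}{752} \approx 31941.0$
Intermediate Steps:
$H{\left(J \right)} = 2 + \frac{1}{4 \left(124 + J\right)}$ ($H{\left(J \right)} = 2 + \frac{1}{4 \left(J + 124\right)} = 2 + \frac{1}{4 \left(124 + J\right)}$)
$v = \frac{1505}{752}$ ($v = \frac{993 + 8 \left(1 - 9\right)^{2}}{4 \left(124 + \left(1 - 9\right)^{2}\right)} = \frac{993 + 8 \left(-8\right)^{2}}{4 \left(124 + \left(-8\right)^{2}\right)} = \frac{993 + 8 \cdot 64}{4 \left(124 + 64\right)} = \frac{993 + 512}{4 \cdot 188} = \frac{1}{4} \cdot \frac{1}{188} \cdot 1505 = \frac{1505}{752} \approx 2.0013$)
$31939 + v = 31939 + \frac{1505}{752} = \frac{24019633}{752}$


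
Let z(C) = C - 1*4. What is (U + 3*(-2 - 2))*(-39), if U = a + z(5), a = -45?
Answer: 2184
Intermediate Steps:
z(C) = -4 + C (z(C) = C - 4 = -4 + C)
U = -44 (U = -45 + (-4 + 5) = -45 + 1 = -44)
(U + 3*(-2 - 2))*(-39) = (-44 + 3*(-2 - 2))*(-39) = (-44 + 3*(-4))*(-39) = (-44 - 12)*(-39) = -56*(-39) = 2184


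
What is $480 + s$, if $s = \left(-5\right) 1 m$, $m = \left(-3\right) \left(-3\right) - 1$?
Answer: $440$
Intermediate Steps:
$m = 8$ ($m = 9 - 1 = 8$)
$s = -40$ ($s = \left(-5\right) 1 \cdot 8 = \left(-5\right) 8 = -40$)
$480 + s = 480 - 40 = 440$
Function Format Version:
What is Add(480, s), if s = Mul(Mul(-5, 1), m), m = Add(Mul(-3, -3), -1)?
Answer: 440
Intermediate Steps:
m = 8 (m = Add(9, -1) = 8)
s = -40 (s = Mul(Mul(-5, 1), 8) = Mul(-5, 8) = -40)
Add(480, s) = Add(480, -40) = 440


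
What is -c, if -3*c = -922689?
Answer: -307563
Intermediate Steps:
c = 307563 (c = -1/3*(-922689) = 307563)
-c = -1*307563 = -307563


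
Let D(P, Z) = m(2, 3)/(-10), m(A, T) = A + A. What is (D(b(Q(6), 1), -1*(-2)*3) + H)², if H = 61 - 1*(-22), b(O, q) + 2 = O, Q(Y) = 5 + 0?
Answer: 170569/25 ≈ 6822.8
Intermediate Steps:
m(A, T) = 2*A
Q(Y) = 5
b(O, q) = -2 + O
H = 83 (H = 61 + 22 = 83)
D(P, Z) = -⅖ (D(P, Z) = (2*2)/(-10) = 4*(-⅒) = -⅖)
(D(b(Q(6), 1), -1*(-2)*3) + H)² = (-⅖ + 83)² = (413/5)² = 170569/25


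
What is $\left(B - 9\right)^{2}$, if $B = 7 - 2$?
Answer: $16$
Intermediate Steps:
$B = 5$
$\left(B - 9\right)^{2} = \left(5 - 9\right)^{2} = \left(-4\right)^{2} = 16$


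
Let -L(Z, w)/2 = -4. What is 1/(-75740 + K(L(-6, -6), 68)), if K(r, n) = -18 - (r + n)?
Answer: -1/75834 ≈ -1.3187e-5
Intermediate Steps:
L(Z, w) = 8 (L(Z, w) = -2*(-4) = 8)
K(r, n) = -18 - n - r (K(r, n) = -18 - (n + r) = -18 + (-n - r) = -18 - n - r)
1/(-75740 + K(L(-6, -6), 68)) = 1/(-75740 + (-18 - 1*68 - 1*8)) = 1/(-75740 + (-18 - 68 - 8)) = 1/(-75740 - 94) = 1/(-75834) = -1/75834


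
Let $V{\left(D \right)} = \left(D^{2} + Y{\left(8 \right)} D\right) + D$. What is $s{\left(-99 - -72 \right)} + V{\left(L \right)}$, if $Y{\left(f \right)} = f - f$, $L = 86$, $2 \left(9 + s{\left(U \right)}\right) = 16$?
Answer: $7481$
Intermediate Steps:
$s{\left(U \right)} = -1$ ($s{\left(U \right)} = -9 + \frac{1}{2} \cdot 16 = -9 + 8 = -1$)
$Y{\left(f \right)} = 0$
$V{\left(D \right)} = D + D^{2}$ ($V{\left(D \right)} = \left(D^{2} + 0 D\right) + D = \left(D^{2} + 0\right) + D = D^{2} + D = D + D^{2}$)
$s{\left(-99 - -72 \right)} + V{\left(L \right)} = -1 + 86 \left(1 + 86\right) = -1 + 86 \cdot 87 = -1 + 7482 = 7481$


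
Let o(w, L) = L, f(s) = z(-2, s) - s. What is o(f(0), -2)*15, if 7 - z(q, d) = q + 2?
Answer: -30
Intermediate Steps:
z(q, d) = 5 - q (z(q, d) = 7 - (q + 2) = 7 - (2 + q) = 7 + (-2 - q) = 5 - q)
f(s) = 7 - s (f(s) = (5 - 1*(-2)) - s = (5 + 2) - s = 7 - s)
o(f(0), -2)*15 = -2*15 = -30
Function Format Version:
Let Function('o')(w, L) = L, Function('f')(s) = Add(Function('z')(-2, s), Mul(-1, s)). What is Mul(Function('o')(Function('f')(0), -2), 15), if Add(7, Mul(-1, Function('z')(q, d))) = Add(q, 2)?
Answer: -30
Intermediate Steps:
Function('z')(q, d) = Add(5, Mul(-1, q)) (Function('z')(q, d) = Add(7, Mul(-1, Add(q, 2))) = Add(7, Mul(-1, Add(2, q))) = Add(7, Add(-2, Mul(-1, q))) = Add(5, Mul(-1, q)))
Function('f')(s) = Add(7, Mul(-1, s)) (Function('f')(s) = Add(Add(5, Mul(-1, -2)), Mul(-1, s)) = Add(Add(5, 2), Mul(-1, s)) = Add(7, Mul(-1, s)))
Mul(Function('o')(Function('f')(0), -2), 15) = Mul(-2, 15) = -30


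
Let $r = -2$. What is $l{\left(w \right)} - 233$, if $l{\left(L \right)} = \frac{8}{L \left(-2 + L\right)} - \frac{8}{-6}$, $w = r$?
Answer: $- \frac{692}{3} \approx -230.67$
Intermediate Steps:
$w = -2$
$l{\left(L \right)} = \frac{4}{3} + \frac{8}{L \left(-2 + L\right)}$ ($l{\left(L \right)} = 8 \frac{1}{L \left(-2 + L\right)} - - \frac{4}{3} = \frac{8}{L \left(-2 + L\right)} + \frac{4}{3} = \frac{4}{3} + \frac{8}{L \left(-2 + L\right)}$)
$l{\left(w \right)} - 233 = \frac{4 \left(6 + \left(-2\right)^{2} - -4\right)}{3 \left(-2\right) \left(-2 - 2\right)} - 233 = \frac{4}{3} \left(- \frac{1}{2}\right) \frac{1}{-4} \left(6 + 4 + 4\right) - 233 = \frac{4}{3} \left(- \frac{1}{2}\right) \left(- \frac{1}{4}\right) 14 - 233 = \frac{7}{3} - 233 = - \frac{692}{3}$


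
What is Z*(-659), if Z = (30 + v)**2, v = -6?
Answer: -379584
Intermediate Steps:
Z = 576 (Z = (30 - 6)**2 = 24**2 = 576)
Z*(-659) = 576*(-659) = -379584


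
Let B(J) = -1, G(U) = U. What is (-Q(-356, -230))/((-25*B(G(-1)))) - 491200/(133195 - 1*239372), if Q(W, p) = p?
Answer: 7340142/530885 ≈ 13.826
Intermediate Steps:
(-Q(-356, -230))/((-25*B(G(-1)))) - 491200/(133195 - 1*239372) = (-1*(-230))/((-25*(-1))) - 491200/(133195 - 1*239372) = 230/25 - 491200/(133195 - 239372) = 230*(1/25) - 491200/(-106177) = 46/5 - 491200*(-1/106177) = 46/5 + 491200/106177 = 7340142/530885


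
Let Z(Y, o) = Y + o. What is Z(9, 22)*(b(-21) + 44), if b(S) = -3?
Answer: 1271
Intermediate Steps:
Z(9, 22)*(b(-21) + 44) = (9 + 22)*(-3 + 44) = 31*41 = 1271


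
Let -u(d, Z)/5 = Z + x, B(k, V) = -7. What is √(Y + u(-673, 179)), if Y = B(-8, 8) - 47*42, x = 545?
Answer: I*√5601 ≈ 74.84*I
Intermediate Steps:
Y = -1981 (Y = -7 - 47*42 = -7 - 1974 = -1981)
u(d, Z) = -2725 - 5*Z (u(d, Z) = -5*(Z + 545) = -5*(545 + Z) = -2725 - 5*Z)
√(Y + u(-673, 179)) = √(-1981 + (-2725 - 5*179)) = √(-1981 + (-2725 - 895)) = √(-1981 - 3620) = √(-5601) = I*√5601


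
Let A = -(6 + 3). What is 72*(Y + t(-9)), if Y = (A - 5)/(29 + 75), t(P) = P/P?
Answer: 810/13 ≈ 62.308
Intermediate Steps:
A = -9 (A = -1*9 = -9)
t(P) = 1
Y = -7/52 (Y = (-9 - 5)/(29 + 75) = -14/104 = -14*1/104 = -7/52 ≈ -0.13462)
72*(Y + t(-9)) = 72*(-7/52 + 1) = 72*(45/52) = 810/13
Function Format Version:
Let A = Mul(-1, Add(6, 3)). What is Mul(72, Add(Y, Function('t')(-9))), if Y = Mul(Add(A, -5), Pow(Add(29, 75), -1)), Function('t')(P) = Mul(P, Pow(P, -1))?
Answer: Rational(810, 13) ≈ 62.308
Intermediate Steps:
A = -9 (A = Mul(-1, 9) = -9)
Function('t')(P) = 1
Y = Rational(-7, 52) (Y = Mul(Add(-9, -5), Pow(Add(29, 75), -1)) = Mul(-14, Pow(104, -1)) = Mul(-14, Rational(1, 104)) = Rational(-7, 52) ≈ -0.13462)
Mul(72, Add(Y, Function('t')(-9))) = Mul(72, Add(Rational(-7, 52), 1)) = Mul(72, Rational(45, 52)) = Rational(810, 13)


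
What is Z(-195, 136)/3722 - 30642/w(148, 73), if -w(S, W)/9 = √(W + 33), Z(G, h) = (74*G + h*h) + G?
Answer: 3871/3722 + 5107*√106/159 ≈ 331.73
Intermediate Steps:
Z(G, h) = h² + 75*G (Z(G, h) = (74*G + h²) + G = (h² + 74*G) + G = h² + 75*G)
w(S, W) = -9*√(33 + W) (w(S, W) = -9*√(W + 33) = -9*√(33 + W))
Z(-195, 136)/3722 - 30642/w(148, 73) = (136² + 75*(-195))/3722 - 30642*(-1/(9*√(33 + 73))) = (18496 - 14625)*(1/3722) - 30642*(-√106/954) = 3871*(1/3722) - (-5107)*√106/159 = 3871/3722 + 5107*√106/159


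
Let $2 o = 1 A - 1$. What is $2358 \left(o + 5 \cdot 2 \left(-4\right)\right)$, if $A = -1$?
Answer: $-96678$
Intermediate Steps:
$o = -1$ ($o = \frac{1 \left(-1\right) - 1}{2} = \frac{-1 - 1}{2} = \frac{1}{2} \left(-2\right) = -1$)
$2358 \left(o + 5 \cdot 2 \left(-4\right)\right) = 2358 \left(-1 + 5 \cdot 2 \left(-4\right)\right) = 2358 \left(-1 + 10 \left(-4\right)\right) = 2358 \left(-1 - 40\right) = 2358 \left(-41\right) = -96678$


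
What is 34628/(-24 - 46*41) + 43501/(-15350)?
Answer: -61462671/2931850 ≈ -20.964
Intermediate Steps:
34628/(-24 - 46*41) + 43501/(-15350) = 34628/(-24 - 1886) + 43501*(-1/15350) = 34628/(-1910) - 43501/15350 = 34628*(-1/1910) - 43501/15350 = -17314/955 - 43501/15350 = -61462671/2931850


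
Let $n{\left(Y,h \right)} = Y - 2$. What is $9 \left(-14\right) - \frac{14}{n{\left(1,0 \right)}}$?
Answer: $-112$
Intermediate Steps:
$n{\left(Y,h \right)} = -2 + Y$
$9 \left(-14\right) - \frac{14}{n{\left(1,0 \right)}} = 9 \left(-14\right) - \frac{14}{-2 + 1} = -126 - \frac{14}{-1} = -126 - -14 = -126 + 14 = -112$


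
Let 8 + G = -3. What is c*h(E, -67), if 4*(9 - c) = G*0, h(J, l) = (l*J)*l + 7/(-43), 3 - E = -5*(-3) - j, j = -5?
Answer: -29533194/43 ≈ -6.8682e+5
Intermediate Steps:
E = -17 (E = 3 - (-5*(-3) - 1*(-5)) = 3 - (15 + 5) = 3 - 1*20 = 3 - 20 = -17)
G = -11 (G = -8 - 3 = -11)
h(J, l) = -7/43 + J*l² (h(J, l) = (J*l)*l + 7*(-1/43) = J*l² - 7/43 = -7/43 + J*l²)
c = 9 (c = 9 - (-11)*0/4 = 9 - ¼*0 = 9 + 0 = 9)
c*h(E, -67) = 9*(-7/43 - 17*(-67)²) = 9*(-7/43 - 17*4489) = 9*(-7/43 - 76313) = 9*(-3281466/43) = -29533194/43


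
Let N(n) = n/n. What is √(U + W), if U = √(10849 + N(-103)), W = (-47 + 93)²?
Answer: √(2116 + 5*√434) ≈ 47.119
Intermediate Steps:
N(n) = 1
W = 2116 (W = 46² = 2116)
U = 5*√434 (U = √(10849 + 1) = √10850 = 5*√434 ≈ 104.16)
√(U + W) = √(5*√434 + 2116) = √(2116 + 5*√434)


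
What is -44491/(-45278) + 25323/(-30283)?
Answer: 200746159/1371153674 ≈ 0.14641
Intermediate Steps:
-44491/(-45278) + 25323/(-30283) = -44491*(-1/45278) + 25323*(-1/30283) = 44491/45278 - 25323/30283 = 200746159/1371153674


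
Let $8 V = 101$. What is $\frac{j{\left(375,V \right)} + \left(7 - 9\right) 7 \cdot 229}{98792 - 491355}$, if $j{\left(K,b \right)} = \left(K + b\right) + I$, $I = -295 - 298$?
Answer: $\frac{27291}{3140504} \approx 0.00869$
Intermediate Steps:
$V = \frac{101}{8}$ ($V = \frac{1}{8} \cdot 101 = \frac{101}{8} \approx 12.625$)
$I = -593$
$j{\left(K,b \right)} = -593 + K + b$ ($j{\left(K,b \right)} = \left(K + b\right) - 593 = -593 + K + b$)
$\frac{j{\left(375,V \right)} + \left(7 - 9\right) 7 \cdot 229}{98792 - 491355} = \frac{\left(-593 + 375 + \frac{101}{8}\right) + \left(7 - 9\right) 7 \cdot 229}{98792 - 491355} = \frac{- \frac{1643}{8} + \left(-2\right) 7 \cdot 229}{-392563} = \left(- \frac{1643}{8} - 3206\right) \left(- \frac{1}{392563}\right) = \left(- \frac{27291}{8}\right) \left(- \frac{1}{392563}\right) = \frac{27291}{3140504}$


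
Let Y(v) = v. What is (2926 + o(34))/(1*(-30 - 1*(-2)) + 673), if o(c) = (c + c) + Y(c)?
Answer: 3028/645 ≈ 4.6946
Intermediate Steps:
o(c) = 3*c (o(c) = (c + c) + c = 2*c + c = 3*c)
(2926 + o(34))/(1*(-30 - 1*(-2)) + 673) = (2926 + 3*34)/(1*(-30 - 1*(-2)) + 673) = (2926 + 102)/(1*(-30 + 2) + 673) = 3028/(1*(-28) + 673) = 3028/(-28 + 673) = 3028/645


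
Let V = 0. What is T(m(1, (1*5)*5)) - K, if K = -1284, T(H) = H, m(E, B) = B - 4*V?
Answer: 1309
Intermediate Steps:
m(E, B) = B (m(E, B) = B - 4*0 = B + 0 = B)
T(m(1, (1*5)*5)) - K = (1*5)*5 - 1*(-1284) = 5*5 + 1284 = 25 + 1284 = 1309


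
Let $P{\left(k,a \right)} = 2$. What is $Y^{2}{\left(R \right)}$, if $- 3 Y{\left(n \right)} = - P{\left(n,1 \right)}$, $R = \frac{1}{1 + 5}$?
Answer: $\frac{4}{9} \approx 0.44444$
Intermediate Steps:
$R = \frac{1}{6} \approx 0.16667$
$Y{\left(n \right)} = \frac{2}{3}$ ($Y{\left(n \right)} = - \frac{\left(-1\right) 2}{3} = \left(- \frac{1}{3}\right) \left(-2\right) = \frac{2}{3}$)
$Y^{2}{\left(R \right)} = \left(\frac{2}{3}\right)^{2} = \frac{4}{9}$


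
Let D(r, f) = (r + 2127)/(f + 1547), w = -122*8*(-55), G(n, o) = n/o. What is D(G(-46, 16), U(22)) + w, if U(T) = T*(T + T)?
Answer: 1080058593/20120 ≈ 53681.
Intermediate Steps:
U(T) = 2*T² (U(T) = T*(2*T) = 2*T²)
w = 53680 (w = -976*(-55) = 53680)
D(r, f) = (2127 + r)/(1547 + f)
D(G(-46, 16), U(22)) + w = (2127 - 46/16)/(1547 + 2*22²) + 53680 = (2127 - 46*1/16)/(1547 + 2*484) + 53680 = (2127 - 23/8)/(1547 + 968) + 53680 = (16993/8)/2515 + 53680 = (1/2515)*(16993/8) + 53680 = 16993/20120 + 53680 = 1080058593/20120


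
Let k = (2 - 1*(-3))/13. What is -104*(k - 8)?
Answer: 792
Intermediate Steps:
k = 5/13 (k = (2 + 3)*(1/13) = 5*(1/13) = 5/13 ≈ 0.38462)
-104*(k - 8) = -104*(5/13 - 8) = -104*(-99/13) = 792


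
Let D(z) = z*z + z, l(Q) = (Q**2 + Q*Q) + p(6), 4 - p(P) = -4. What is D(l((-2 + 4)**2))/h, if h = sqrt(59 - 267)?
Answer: -410*I*sqrt(13)/13 ≈ -113.71*I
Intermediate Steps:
p(P) = 8 (p(P) = 4 - 1*(-4) = 4 + 4 = 8)
l(Q) = 8 + 2*Q**2 (l(Q) = (Q**2 + Q*Q) + 8 = (Q**2 + Q**2) + 8 = 2*Q**2 + 8 = 8 + 2*Q**2)
h = 4*I*sqrt(13) (h = sqrt(-208) = 4*I*sqrt(13) ≈ 14.422*I)
D(z) = z + z**2 (D(z) = z**2 + z = z + z**2)
D(l((-2 + 4)**2))/h = ((8 + 2*((-2 + 4)**2)**2)*(1 + (8 + 2*((-2 + 4)**2)**2)))/((4*I*sqrt(13))) = ((8 + 2*(2**2)**2)*(1 + (8 + 2*(2**2)**2)))*(-I*sqrt(13)/52) = ((8 + 2*4**2)*(1 + (8 + 2*4**2)))*(-I*sqrt(13)/52) = ((8 + 2*16)*(1 + (8 + 2*16)))*(-I*sqrt(13)/52) = ((8 + 32)*(1 + (8 + 32)))*(-I*sqrt(13)/52) = (40*(1 + 40))*(-I*sqrt(13)/52) = (40*41)*(-I*sqrt(13)/52) = 1640*(-I*sqrt(13)/52) = -410*I*sqrt(13)/13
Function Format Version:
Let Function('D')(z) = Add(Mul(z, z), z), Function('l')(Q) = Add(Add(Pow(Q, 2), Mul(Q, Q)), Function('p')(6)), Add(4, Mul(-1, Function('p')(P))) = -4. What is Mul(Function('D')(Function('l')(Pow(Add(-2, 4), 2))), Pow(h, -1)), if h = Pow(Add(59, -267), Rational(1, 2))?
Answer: Mul(Rational(-410, 13), I, Pow(13, Rational(1, 2))) ≈ Mul(-113.71, I)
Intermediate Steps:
Function('p')(P) = 8 (Function('p')(P) = Add(4, Mul(-1, -4)) = Add(4, 4) = 8)
Function('l')(Q) = Add(8, Mul(2, Pow(Q, 2))) (Function('l')(Q) = Add(Add(Pow(Q, 2), Mul(Q, Q)), 8) = Add(Add(Pow(Q, 2), Pow(Q, 2)), 8) = Add(Mul(2, Pow(Q, 2)), 8) = Add(8, Mul(2, Pow(Q, 2))))
h = Mul(4, I, Pow(13, Rational(1, 2))) (h = Pow(-208, Rational(1, 2)) = Mul(4, I, Pow(13, Rational(1, 2))) ≈ Mul(14.422, I))
Function('D')(z) = Add(z, Pow(z, 2)) (Function('D')(z) = Add(Pow(z, 2), z) = Add(z, Pow(z, 2)))
Mul(Function('D')(Function('l')(Pow(Add(-2, 4), 2))), Pow(h, -1)) = Mul(Mul(Add(8, Mul(2, Pow(Pow(Add(-2, 4), 2), 2))), Add(1, Add(8, Mul(2, Pow(Pow(Add(-2, 4), 2), 2))))), Pow(Mul(4, I, Pow(13, Rational(1, 2))), -1)) = Mul(Mul(Add(8, Mul(2, Pow(Pow(2, 2), 2))), Add(1, Add(8, Mul(2, Pow(Pow(2, 2), 2))))), Mul(Rational(-1, 52), I, Pow(13, Rational(1, 2)))) = Mul(Mul(Add(8, Mul(2, Pow(4, 2))), Add(1, Add(8, Mul(2, Pow(4, 2))))), Mul(Rational(-1, 52), I, Pow(13, Rational(1, 2)))) = Mul(Mul(Add(8, Mul(2, 16)), Add(1, Add(8, Mul(2, 16)))), Mul(Rational(-1, 52), I, Pow(13, Rational(1, 2)))) = Mul(Mul(Add(8, 32), Add(1, Add(8, 32))), Mul(Rational(-1, 52), I, Pow(13, Rational(1, 2)))) = Mul(Mul(40, Add(1, 40)), Mul(Rational(-1, 52), I, Pow(13, Rational(1, 2)))) = Mul(Mul(40, 41), Mul(Rational(-1, 52), I, Pow(13, Rational(1, 2)))) = Mul(1640, Mul(Rational(-1, 52), I, Pow(13, Rational(1, 2)))) = Mul(Rational(-410, 13), I, Pow(13, Rational(1, 2)))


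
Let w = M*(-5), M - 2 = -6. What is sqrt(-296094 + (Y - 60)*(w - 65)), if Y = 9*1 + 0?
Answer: I*sqrt(293799) ≈ 542.03*I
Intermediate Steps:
M = -4 (M = 2 - 6 = -4)
w = 20 (w = -4*(-5) = 20)
Y = 9 (Y = 9 + 0 = 9)
sqrt(-296094 + (Y - 60)*(w - 65)) = sqrt(-296094 + (9 - 60)*(20 - 65)) = sqrt(-296094 - 51*(-45)) = sqrt(-296094 + 2295) = sqrt(-293799) = I*sqrt(293799)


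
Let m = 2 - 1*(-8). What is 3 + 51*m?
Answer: 513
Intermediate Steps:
m = 10 (m = 2 + 8 = 10)
3 + 51*m = 3 + 51*10 = 3 + 510 = 513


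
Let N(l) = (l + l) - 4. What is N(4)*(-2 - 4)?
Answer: -24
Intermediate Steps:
N(l) = -4 + 2*l (N(l) = 2*l - 4 = -4 + 2*l)
N(4)*(-2 - 4) = (-4 + 2*4)*(-2 - 4) = (-4 + 8)*(-6) = 4*(-6) = -24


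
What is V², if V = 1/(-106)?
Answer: 1/11236 ≈ 8.9000e-5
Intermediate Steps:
V = -1/106 ≈ -0.0094340
V² = (-1/106)² = 1/11236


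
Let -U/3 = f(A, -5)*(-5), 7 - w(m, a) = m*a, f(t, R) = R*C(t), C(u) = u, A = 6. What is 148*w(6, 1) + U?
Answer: -302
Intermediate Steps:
f(t, R) = R*t
w(m, a) = 7 - a*m (w(m, a) = 7 - m*a = 7 - a*m)
U = -450 (U = -3*(-5*6)*(-5) = -(-90)*(-5) = -3*150 = -450)
148*w(6, 1) + U = 148*(7 - 1*1*6) - 450 = 148*(7 - 6) - 450 = 148*1 - 450 = 148 - 450 = -302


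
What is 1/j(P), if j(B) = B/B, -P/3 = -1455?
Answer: 1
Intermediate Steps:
P = 4365 (P = -3*(-1455) = 4365)
j(B) = 1
1/j(P) = 1/1 = 1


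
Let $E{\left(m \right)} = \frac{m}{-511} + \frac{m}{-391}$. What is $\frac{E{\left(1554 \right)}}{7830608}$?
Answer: $- \frac{50061}{55877261036} \approx -8.9591 \cdot 10^{-7}$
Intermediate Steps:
$E{\left(m \right)} = - \frac{902 m}{199801}$ ($E{\left(m \right)} = m \left(- \frac{1}{511}\right) + m \left(- \frac{1}{391}\right) = - \frac{m}{511} - \frac{m}{391} = - \frac{902 m}{199801}$)
$\frac{E{\left(1554 \right)}}{7830608} = \frac{\left(- \frac{902}{199801}\right) 1554}{7830608} = \left(- \frac{200244}{28543}\right) \frac{1}{7830608} = - \frac{50061}{55877261036}$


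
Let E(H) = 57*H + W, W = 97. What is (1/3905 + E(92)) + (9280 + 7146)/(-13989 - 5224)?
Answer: 400653827548/75026765 ≈ 5340.1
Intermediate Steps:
E(H) = 97 + 57*H (E(H) = 57*H + 97 = 97 + 57*H)
(1/3905 + E(92)) + (9280 + 7146)/(-13989 - 5224) = (1/3905 + (97 + 57*92)) + (9280 + 7146)/(-13989 - 5224) = (1/3905 + (97 + 5244)) + 16426/(-19213) = (1/3905 + 5341) + 16426*(-1/19213) = 20856606/3905 - 16426/19213 = 400653827548/75026765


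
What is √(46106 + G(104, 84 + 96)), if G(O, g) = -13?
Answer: √46093 ≈ 214.69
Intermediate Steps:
√(46106 + G(104, 84 + 96)) = √(46106 - 13) = √46093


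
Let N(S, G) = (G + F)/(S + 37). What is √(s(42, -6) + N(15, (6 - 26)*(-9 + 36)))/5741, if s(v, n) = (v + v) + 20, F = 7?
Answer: 5*√15/11482 ≈ 0.0016865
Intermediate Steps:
s(v, n) = 20 + 2*v (s(v, n) = 2*v + 20 = 20 + 2*v)
N(S, G) = (7 + G)/(37 + S) (N(S, G) = (G + 7)/(S + 37) = (7 + G)/(37 + S))
√(s(42, -6) + N(15, (6 - 26)*(-9 + 36)))/5741 = √((20 + 2*42) + (7 + (6 - 26)*(-9 + 36))/(37 + 15))/5741 = √((20 + 84) + (7 - 20*27)/52)*(1/5741) = √(104 + (7 - 540)/52)*(1/5741) = √(104 + (1/52)*(-533))*(1/5741) = √(104 - 41/4)*(1/5741) = √(375/4)*(1/5741) = (5*√15/2)*(1/5741) = 5*√15/11482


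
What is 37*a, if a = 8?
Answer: 296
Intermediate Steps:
37*a = 37*8 = 296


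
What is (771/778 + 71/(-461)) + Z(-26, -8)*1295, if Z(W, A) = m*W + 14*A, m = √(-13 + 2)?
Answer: -52019456127/358658 - 33670*I*√11 ≈ -1.4504e+5 - 1.1167e+5*I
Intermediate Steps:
m = I*√11 (m = √(-11) = I*√11 ≈ 3.3166*I)
Z(W, A) = 14*A + I*W*√11 (Z(W, A) = (I*√11)*W + 14*A = I*W*√11 + 14*A = 14*A + I*W*√11)
(771/778 + 71/(-461)) + Z(-26, -8)*1295 = (771/778 + 71/(-461)) + (14*(-8) + I*(-26)*√11)*1295 = (771*(1/778) + 71*(-1/461)) + (-112 - 26*I*√11)*1295 = (771/778 - 71/461) + (-145040 - 33670*I*√11) = 300193/358658 + (-145040 - 33670*I*√11) = -52019456127/358658 - 33670*I*√11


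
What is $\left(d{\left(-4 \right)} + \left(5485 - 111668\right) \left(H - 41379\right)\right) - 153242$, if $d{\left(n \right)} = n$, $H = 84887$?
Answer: $-4619963210$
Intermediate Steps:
$\left(d{\left(-4 \right)} + \left(5485 - 111668\right) \left(H - 41379\right)\right) - 153242 = \left(-4 + \left(5485 - 111668\right) \left(84887 - 41379\right)\right) - 153242 = \left(-4 - 4619809964\right) - 153242 = -4619809968 - 153242 = -4619963210$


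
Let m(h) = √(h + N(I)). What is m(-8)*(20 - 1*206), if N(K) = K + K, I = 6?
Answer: -372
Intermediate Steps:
N(K) = 2*K
m(h) = √(12 + h) (m(h) = √(h + 2*6) = √(h + 12) = √(12 + h))
m(-8)*(20 - 1*206) = √(12 - 8)*(20 - 1*206) = √4*(20 - 206) = 2*(-186) = -372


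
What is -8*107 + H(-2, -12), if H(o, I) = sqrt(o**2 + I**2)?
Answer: -856 + 2*sqrt(37) ≈ -843.83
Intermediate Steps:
H(o, I) = sqrt(I**2 + o**2)
-8*107 + H(-2, -12) = -8*107 + sqrt((-12)**2 + (-2)**2) = -856 + sqrt(144 + 4) = -856 + sqrt(148) = -856 + 2*sqrt(37)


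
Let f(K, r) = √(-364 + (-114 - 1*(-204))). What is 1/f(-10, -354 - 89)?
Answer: -I*√274/274 ≈ -0.060412*I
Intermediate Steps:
f(K, r) = I*√274 (f(K, r) = √(-364 + (-114 + 204)) = √(-364 + 90) = √(-274) = I*√274)
1/f(-10, -354 - 89) = 1/(I*√274) = -I*√274/274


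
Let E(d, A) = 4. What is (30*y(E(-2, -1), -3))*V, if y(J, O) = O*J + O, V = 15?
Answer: -6750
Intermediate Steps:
y(J, O) = O + J*O (y(J, O) = J*O + O = O + J*O)
(30*y(E(-2, -1), -3))*V = (30*(-3*(1 + 4)))*15 = (30*(-3*5))*15 = (30*(-15))*15 = -450*15 = -6750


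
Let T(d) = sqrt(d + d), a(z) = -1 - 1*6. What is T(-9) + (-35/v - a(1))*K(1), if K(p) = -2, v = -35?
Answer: -16 + 3*I*sqrt(2) ≈ -16.0 + 4.2426*I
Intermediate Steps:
a(z) = -7 (a(z) = -1 - 6 = -7)
T(d) = sqrt(2)*sqrt(d) (T(d) = sqrt(2*d) = sqrt(2)*sqrt(d))
T(-9) + (-35/v - a(1))*K(1) = sqrt(2)*sqrt(-9) + (-35/(-35) - 1*(-7))*(-2) = sqrt(2)*(3*I) + (-35*(-1/35) + 7)*(-2) = 3*I*sqrt(2) + (1 + 7)*(-2) = 3*I*sqrt(2) + 8*(-2) = 3*I*sqrt(2) - 16 = -16 + 3*I*sqrt(2)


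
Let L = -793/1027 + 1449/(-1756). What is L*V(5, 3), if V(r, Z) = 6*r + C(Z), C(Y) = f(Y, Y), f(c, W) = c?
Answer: -7312371/138724 ≈ -52.712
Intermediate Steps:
C(Y) = Y
V(r, Z) = Z + 6*r (V(r, Z) = 6*r + Z = Z + 6*r)
L = -221587/138724 (L = -793*1/1027 + 1449*(-1/1756) = -61/79 - 1449/1756 = -221587/138724 ≈ -1.5973)
L*V(5, 3) = -221587*(3 + 6*5)/138724 = -221587*(3 + 30)/138724 = -221587/138724*33 = -7312371/138724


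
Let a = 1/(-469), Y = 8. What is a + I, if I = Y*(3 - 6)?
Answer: -11257/469 ≈ -24.002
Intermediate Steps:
a = -1/469 ≈ -0.0021322
I = -24 (I = 8*(3 - 6) = 8*(-3) = -24)
a + I = -1/469 - 24 = -11257/469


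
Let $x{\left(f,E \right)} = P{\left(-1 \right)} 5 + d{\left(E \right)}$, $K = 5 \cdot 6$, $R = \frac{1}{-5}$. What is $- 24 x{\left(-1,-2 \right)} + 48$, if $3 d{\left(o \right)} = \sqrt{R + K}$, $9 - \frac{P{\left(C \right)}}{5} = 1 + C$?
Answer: $-5352 - \frac{8 \sqrt{745}}{5} \approx -5395.7$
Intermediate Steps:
$R = - \frac{1}{5} \approx -0.2$
$P{\left(C \right)} = 40 - 5 C$ ($P{\left(C \right)} = 45 - 5 \left(1 + C\right) = 45 - \left(5 + 5 C\right) = 40 - 5 C$)
$K = 30$
$d{\left(o \right)} = \frac{\sqrt{745}}{15}$ ($d{\left(o \right)} = \frac{\sqrt{- \frac{1}{5} + 30}}{3} = \frac{\sqrt{\frac{149}{5}}}{3} = \frac{\frac{1}{5} \sqrt{745}}{3} = \frac{\sqrt{745}}{15}$)
$x{\left(f,E \right)} = 225 + \frac{\sqrt{745}}{15}$ ($x{\left(f,E \right)} = \left(40 - -5\right) 5 + \frac{\sqrt{745}}{15} = \left(40 + 5\right) 5 + \frac{\sqrt{745}}{15} = 45 \cdot 5 + \frac{\sqrt{745}}{15} = 225 + \frac{\sqrt{745}}{15}$)
$- 24 x{\left(-1,-2 \right)} + 48 = - 24 \left(225 + \frac{\sqrt{745}}{15}\right) + 48 = \left(-5400 - \frac{8 \sqrt{745}}{5}\right) + 48 = -5352 - \frac{8 \sqrt{745}}{5}$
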